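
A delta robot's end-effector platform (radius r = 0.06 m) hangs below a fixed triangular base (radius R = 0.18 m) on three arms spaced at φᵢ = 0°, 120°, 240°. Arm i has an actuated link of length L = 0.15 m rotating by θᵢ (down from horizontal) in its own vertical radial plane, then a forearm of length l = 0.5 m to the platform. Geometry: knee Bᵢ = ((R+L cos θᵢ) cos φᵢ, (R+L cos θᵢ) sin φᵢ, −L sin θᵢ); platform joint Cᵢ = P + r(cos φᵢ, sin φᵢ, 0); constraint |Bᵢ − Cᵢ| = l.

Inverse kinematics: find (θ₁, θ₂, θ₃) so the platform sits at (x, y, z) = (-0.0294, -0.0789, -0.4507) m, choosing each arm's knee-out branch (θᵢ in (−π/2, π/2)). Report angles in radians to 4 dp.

θ₁ = 0.3494, θ₂ = 0.4367, θ₃ = -0.0871

arm 1 (φ=0.0°): x'=-0.0294, y'=-0.0789
  A cos θ + B sin θ = C:  0.1494·cos θ + -0.4507·sin θ = -0.0139
  √(A²+B²)=0.4748;  θ1 = -1.2507+1.6001 ≈ 0.3494
arm 2 (φ=120.0°): x'=-0.0536, y'=0.0649
  A=0.1736, B=-0.4507, C=(l²−L²−A²−y'²−z²)/(2L)=-0.0333
  √(A²+B²)=0.4830;  θ2 = -1.2031+1.6398 ≈ 0.4367
arm 3 (φ=240.0°): x'=0.0830, y'=0.0140
  A=0.0370, B=-0.4507, C=(l²−L²−A²−y'²−z²)/(2L)=0.0760
  θ3 = atan2(B,A) + arccos(C/0.4522) = -0.0871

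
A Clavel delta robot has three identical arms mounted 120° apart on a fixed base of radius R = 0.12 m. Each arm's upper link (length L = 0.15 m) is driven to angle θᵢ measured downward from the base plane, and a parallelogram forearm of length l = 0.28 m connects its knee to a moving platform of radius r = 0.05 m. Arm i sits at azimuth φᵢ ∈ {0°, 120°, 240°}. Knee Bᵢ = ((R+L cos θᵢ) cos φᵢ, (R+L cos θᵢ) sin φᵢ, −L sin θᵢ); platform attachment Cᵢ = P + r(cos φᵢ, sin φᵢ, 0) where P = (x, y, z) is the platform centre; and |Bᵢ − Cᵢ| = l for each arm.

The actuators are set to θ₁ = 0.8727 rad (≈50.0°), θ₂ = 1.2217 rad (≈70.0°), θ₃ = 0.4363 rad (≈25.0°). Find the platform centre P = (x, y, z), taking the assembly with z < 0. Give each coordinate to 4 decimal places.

(0.0005, -0.1068, -0.3135)

S1 = (0.1664·cos0.0°, 0.1664·sin0.0°, -0.1149) = (0.1664, 0.0000, -0.1149)
φ2=120.0°: virtual centre (-0.0607, 0.1051, -0.1410), radius l
arm 3 at φ=240.0°: e+L cos θ3 = 0.2059;  S3 = (-0.1030, -0.1784, -0.0634)
|S₂|²−|S₁|² = -0.0063;  |S₃|²−|S₁|² = 0.0055
[-0.4541 0.2101 -0.0521]·P = -0.0063;  [-0.5388 -0.3567 0.1030]·P = 0.0055
Cramer: x(z) = 0.0040+0.0112z;  y(z) = -0.0215+0.2720z
sphere 1 gives Az²+Bz+C=0 with A=1.0741, B=0.2145, C=-0.0383;  B²−4AC=0.2107;  roots -0.3135, 0.1138;  negative root z = -0.3135
x = 0.0005, y = -0.1068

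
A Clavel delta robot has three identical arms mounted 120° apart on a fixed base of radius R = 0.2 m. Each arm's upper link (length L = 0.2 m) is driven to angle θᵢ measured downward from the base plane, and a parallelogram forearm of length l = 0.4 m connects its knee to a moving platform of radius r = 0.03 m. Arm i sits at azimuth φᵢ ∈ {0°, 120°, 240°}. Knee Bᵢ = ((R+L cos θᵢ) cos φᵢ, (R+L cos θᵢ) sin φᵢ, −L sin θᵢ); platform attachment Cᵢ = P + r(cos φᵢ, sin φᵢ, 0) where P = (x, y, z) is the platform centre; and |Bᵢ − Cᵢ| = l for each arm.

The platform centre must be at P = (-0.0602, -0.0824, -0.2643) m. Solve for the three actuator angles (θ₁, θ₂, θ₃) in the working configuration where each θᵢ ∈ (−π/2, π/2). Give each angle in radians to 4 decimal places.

θ₁ = 0.7853, θ₂ = 0.6979, θ₃ = -0.1742

φ1=0.0° → target in arm frame (-0.0602, -0.0824)
  A cos θ + B sin θ = C:  0.2302·cos θ + -0.2643·sin θ = -0.0241
  √(A²+B²)=0.3505;  θ1 = -0.8542+1.6396 ≈ 0.7853
arm 2 (φ=120.0°): x'=-0.0413, y'=0.0933
  A=0.2113, B=-0.2643, C=(l²−L²−A²−y'²−z²)/(2L)=-0.0080
  γ=atan2(-0.2643,0.2113)=-0.8965;  ψ=arccos(-0.0236)=1.5944;  θ2=γ+ψ≈0.6979
rotate P by −φ3: (0.1015, -0.0109, -0.2643)
  A=0.0685, B=-0.2643, C=(l²−L²−A²−y'²−z²)/(2L)=0.1133
  √(A²+B²)=0.2730;  θ3 = -1.3171+1.1428 ≈ -0.1742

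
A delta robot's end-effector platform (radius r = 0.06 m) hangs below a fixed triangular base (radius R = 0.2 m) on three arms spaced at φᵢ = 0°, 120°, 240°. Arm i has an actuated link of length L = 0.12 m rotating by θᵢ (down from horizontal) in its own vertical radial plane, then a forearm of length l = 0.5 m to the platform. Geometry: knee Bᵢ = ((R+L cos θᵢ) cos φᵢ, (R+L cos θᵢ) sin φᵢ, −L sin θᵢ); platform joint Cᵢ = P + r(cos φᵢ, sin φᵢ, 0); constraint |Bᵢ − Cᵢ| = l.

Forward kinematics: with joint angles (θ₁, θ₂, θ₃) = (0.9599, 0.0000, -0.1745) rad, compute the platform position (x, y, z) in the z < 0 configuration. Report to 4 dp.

(-0.1605, -0.0199, -0.4347)

φ1=0.0°: virtual centre (0.2088, 0.0000, -0.0983), radius l
φ2=120.0°: virtual centre (-0.1300, 0.2252, 0.0000), radius l
S3 = (0.2582·cos240.0°, 0.2582·sin240.0°, 0.0208) = (-0.1291, -0.2236, 0.0208)
eliminate P² terms by subtracting sphere 1 from 2 and 3
linear system: -0.6777x+0.4503y = 0.0143−0.1966z; -0.6758x+-0.4472y = 0.0138−0.2383z
Cramer: x(z) = -0.0208+0.3214z;  y(z) = 0.0005+0.0471z
quadratic in z: (1.1055)z²+(0.0490)z+(-0.1876)=0, √Δ=0.9122 → z ∈ {-0.4347, 0.3904}; z = -0.4347 (taking z<0)
x = -0.1605, y = -0.0199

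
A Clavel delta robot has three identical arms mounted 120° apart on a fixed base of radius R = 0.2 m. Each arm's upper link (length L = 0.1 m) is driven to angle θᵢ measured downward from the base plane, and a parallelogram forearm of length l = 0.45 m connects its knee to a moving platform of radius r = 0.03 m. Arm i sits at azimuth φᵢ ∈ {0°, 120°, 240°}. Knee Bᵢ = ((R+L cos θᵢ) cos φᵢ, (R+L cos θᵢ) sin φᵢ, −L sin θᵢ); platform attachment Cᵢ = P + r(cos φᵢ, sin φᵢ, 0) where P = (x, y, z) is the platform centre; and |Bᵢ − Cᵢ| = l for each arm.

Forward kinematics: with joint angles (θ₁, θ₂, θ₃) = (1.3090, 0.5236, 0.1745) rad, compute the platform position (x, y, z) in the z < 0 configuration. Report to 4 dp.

(-0.1149, -0.0331, -0.4203)

arm 1 at φ=0.0°: (R−r)+L cos θ1 = 0.1959;  S1 = (0.1959, 0.0000, -0.0966)
S2 = (0.2566·cos120.0°, 0.2566·sin120.0°, -0.0500) = (-0.1283, 0.2222, -0.0500)
φ3=240.0°: virtual centre (-0.1342, -0.2325, -0.0174), radius l
subtract pairs → two planes through P
linear system: -0.6484x+0.4444y = 0.0206−0.0932z; -0.6602x+-0.4650y = 0.0247−0.1585z
det = 0.5949;  x = -0.0346+0.1912z,  y = -0.0040+0.0693z
quadratic in z: (1.0414)z²+(0.1045)z+(-0.1400)=0, √Δ=0.7709 → z ∈ {-0.4203, 0.3200}; z = -0.4203 (taking z<0)
x = -0.1149, y = -0.0331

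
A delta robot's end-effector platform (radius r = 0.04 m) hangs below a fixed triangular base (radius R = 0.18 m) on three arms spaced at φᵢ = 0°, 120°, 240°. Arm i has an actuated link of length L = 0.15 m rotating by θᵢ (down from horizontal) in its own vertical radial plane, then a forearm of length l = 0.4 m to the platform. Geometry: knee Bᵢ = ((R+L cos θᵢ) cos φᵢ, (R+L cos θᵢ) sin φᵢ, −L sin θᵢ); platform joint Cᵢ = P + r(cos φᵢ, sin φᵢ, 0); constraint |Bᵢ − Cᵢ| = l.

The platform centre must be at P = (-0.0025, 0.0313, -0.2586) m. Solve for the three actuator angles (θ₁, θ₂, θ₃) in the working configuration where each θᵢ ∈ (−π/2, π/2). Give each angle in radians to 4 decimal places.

θ₁ = -0.0871, θ₂ = -0.3486, θ₃ = 0.0873

φ1=0.0° → target in arm frame (-0.0025, 0.0313)
  A cos θ + B sin θ = C:  0.1425·cos θ + -0.2586·sin θ = 0.1645
  γ=atan2(-0.2586,0.1425)=-1.0672;  ψ=arccos(0.5570)=0.9800;  θ1=γ+ψ≈-0.0871
arm 2 (φ=120.0°): x'=0.0284, y'=-0.0135
  e−x'=0.1116;  (l²−L²−(e−x')²−y'²−z²)/2L = 0.1933
  γ=atan2(-0.2586,0.1116)=-1.1632;  ψ=arccos(0.6861)=0.8146;  θ2=γ+ψ≈-0.3486
φ3=240.0° → target in arm frame (-0.0259, -0.0178)
  e−x'=0.1659;  (l²−L²−(e−x')²−y'²−z²)/2L = 0.1427
  θ3 = atan2(B,A) + arccos(C/0.3072) = 0.0873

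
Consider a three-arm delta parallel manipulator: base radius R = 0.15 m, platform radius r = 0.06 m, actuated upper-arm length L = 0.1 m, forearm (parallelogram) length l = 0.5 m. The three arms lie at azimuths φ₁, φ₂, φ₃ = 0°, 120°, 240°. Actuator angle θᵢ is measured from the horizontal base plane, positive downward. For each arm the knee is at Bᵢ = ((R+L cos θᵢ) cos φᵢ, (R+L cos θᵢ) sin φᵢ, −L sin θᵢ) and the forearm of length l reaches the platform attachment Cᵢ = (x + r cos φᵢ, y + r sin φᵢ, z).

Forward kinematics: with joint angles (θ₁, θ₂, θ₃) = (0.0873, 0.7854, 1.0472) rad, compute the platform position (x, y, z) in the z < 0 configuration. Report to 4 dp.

(0.1482, 0.0439, -0.5051)

O1 = (0.1896·cos0.0°, 0.1896·sin0.0°, -0.0087) = (0.1896, 0.0000, -0.0087)
arm 2 at φ=120.0°: (R−r)+L cos θ2 = 0.1607;  O2 = (-0.0804, 0.1392, -0.0707)
φ3=240.0°: virtual centre (-0.0700, -0.1212, -0.0866), radius l
eliminate P² terms by subtracting sphere 1 from 2 and 3
[-0.5399 0.2784 -0.1240]·P = -0.0052;  [-0.5192 -0.2425 -0.1558]·P = -0.0089
det = 0.2755;  x = 0.0136+-0.2665z,  y = 0.0077+-0.0716z
into |P−O₁|² = l²: 1.0762z² + 0.1102z + -0.2189 = 0;  Δ = 0.9544;  z = -0.5051 or 0.4027 → z<0 root = -0.5051
x = 0.1482, y = 0.0439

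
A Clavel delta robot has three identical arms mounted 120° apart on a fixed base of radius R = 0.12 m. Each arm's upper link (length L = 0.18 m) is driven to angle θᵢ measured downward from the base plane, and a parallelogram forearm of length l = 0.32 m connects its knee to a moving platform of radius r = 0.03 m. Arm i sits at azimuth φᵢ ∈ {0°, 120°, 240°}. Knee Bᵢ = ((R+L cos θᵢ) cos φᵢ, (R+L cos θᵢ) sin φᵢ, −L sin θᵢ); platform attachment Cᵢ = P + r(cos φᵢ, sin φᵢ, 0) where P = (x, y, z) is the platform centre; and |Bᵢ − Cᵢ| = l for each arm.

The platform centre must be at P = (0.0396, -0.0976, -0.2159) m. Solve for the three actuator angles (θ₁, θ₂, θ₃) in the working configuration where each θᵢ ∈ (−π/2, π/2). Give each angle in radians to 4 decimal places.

rotate P by −φ1: (0.0396, -0.0976, -0.2159)
  A=0.0504, B=-0.2159, C=(l²−L²−A²−y'²−z²)/(2L)=0.0314
  √(A²+B²)=0.2217;  θ1 = -1.3415+1.4285 ≈ 0.0870
rotate P by −φ2: (-0.1043, 0.0145, -0.2159)
  A=0.1943, B=-0.2159, C=(l²−L²−A²−y'²−z²)/(2L)=-0.0405
  √(A²+B²)=0.2905;  θ2 = -0.8379+1.7107 ≈ 0.8728
rotate P by −φ3: (0.0647, 0.0831, -0.2159)
  A cos θ + B sin θ = C:  0.0253·cos θ + -0.2159·sin θ = 0.0440
  γ=atan2(-0.2159,0.0253)=-1.4543;  ψ=arccos(0.2025)=1.3669;  θ3=γ+ψ≈-0.0873

θ₁ = 0.0870, θ₂ = 0.8728, θ₃ = -0.0873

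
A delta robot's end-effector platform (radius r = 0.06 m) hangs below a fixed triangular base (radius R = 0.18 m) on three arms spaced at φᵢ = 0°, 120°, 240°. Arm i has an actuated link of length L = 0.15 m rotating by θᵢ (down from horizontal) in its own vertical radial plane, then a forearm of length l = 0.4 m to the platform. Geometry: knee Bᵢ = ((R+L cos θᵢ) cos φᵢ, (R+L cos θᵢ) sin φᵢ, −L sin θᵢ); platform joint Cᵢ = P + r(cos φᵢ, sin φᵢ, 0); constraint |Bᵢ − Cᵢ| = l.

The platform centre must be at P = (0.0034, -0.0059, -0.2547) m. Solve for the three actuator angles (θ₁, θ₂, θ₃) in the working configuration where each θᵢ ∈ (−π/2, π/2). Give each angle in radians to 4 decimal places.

φ1=0.0° → target in arm frame (0.0034, -0.0059)
  e−x'=0.1166;  (l²−L²−(e−x')²−y'²−z²)/2L = 0.1967
  √(A²+B²)=0.2801;  θ1 = -1.1415+0.7925 ≈ -0.3490
arm 2 (φ=120.0°): x'=-0.0068, y'=0.0000
  A cos θ + B sin θ = C:  0.1268·cos θ + -0.2547·sin θ = 0.1885
  √(A²+B²)=0.2845;  θ2 = -1.1088+0.8467 ≈ -0.2622
rotate P by −φ3: (0.0034, 0.0059, -0.2547)
  e−x'=0.1166;  (l²−L²−(e−x')²−y'²−z²)/2L = 0.1967
  √(A²+B²)=0.2801;  θ3 = -1.1415+0.7925 ≈ -0.3490

θ₁ = -0.3490, θ₂ = -0.2622, θ₃ = -0.3490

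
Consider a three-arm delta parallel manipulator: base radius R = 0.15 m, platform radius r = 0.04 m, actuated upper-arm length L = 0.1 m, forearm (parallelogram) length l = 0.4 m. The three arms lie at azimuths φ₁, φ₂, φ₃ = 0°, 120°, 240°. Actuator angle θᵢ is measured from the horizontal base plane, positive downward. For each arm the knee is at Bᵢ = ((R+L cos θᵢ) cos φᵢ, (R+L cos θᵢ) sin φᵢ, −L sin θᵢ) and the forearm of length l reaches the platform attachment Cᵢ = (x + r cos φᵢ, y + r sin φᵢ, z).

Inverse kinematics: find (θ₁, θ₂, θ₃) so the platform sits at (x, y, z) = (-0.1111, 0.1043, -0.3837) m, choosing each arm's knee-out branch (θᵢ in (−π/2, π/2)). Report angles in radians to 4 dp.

φ1=0.0° → target in arm frame (-0.1111, 0.1043)
  A=0.2211, B=-0.3837, C=(l²−L²−A²−y'²−z²)/(2L)=-0.2849
  γ=atan2(-0.3837,0.2211)=-1.0480;  ψ=arccos(-0.6434)=2.2698;  θ1=γ+ψ≈1.2218
φ2=120.0° → target in arm frame (0.1459, 0.0441)
  e−x'=-0.0359;  (l²−L²−(e−x')²−y'²−z²)/2L = -0.0023
  √(A²+B²)=0.3854;  θ2 = -1.6640+1.5767 ≈ -0.0873
rotate P by −φ3: (-0.0348, -0.1484, -0.3837)
  A cos θ + B sin θ = C:  0.1448·cos θ + -0.3837·sin θ = -0.2010
  γ=atan2(-0.3837,0.1448)=-1.2100;  ψ=arccos(-0.4901)=2.0830;  θ3=γ+ψ≈0.8730

θ₁ = 1.2218, θ₂ = -0.0873, θ₃ = 0.8730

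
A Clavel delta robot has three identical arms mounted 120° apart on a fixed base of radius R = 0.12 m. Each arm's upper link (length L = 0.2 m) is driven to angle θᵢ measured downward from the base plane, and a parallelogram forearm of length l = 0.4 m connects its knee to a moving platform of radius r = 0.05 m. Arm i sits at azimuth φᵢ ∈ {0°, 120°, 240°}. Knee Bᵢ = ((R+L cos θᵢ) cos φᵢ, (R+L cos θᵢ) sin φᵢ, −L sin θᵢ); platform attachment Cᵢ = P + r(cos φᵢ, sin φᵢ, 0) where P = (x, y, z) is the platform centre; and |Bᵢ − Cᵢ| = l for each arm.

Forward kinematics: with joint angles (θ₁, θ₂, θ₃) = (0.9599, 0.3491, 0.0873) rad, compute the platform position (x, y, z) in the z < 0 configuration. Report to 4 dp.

(-0.1572, -0.0408, -0.3674)

arm 1 at φ=0.0°: e+L cos θ1 = 0.1847;  O1 = (0.1847, 0.0000, -0.1638)
arm 2 at φ=120.0°: e+L cos θ2 = 0.2579;  O2 = (-0.1290, 0.2234, -0.0684)
arm 3 at φ=240.0°: e+L cos θ3 = 0.2692;  O3 = (-0.1346, -0.2332, -0.0174)
eliminate P² terms by subtracting sphere 1 from 2 and 3
[-0.6274 0.4468 0.1908]·P = 0.0103;  [-0.6387 -0.4663 0.2928]·P = 0.0118
Cramer: x(z) = -0.0174+0.3803z;  y(z) = -0.0015+0.1069z
into |P−O₁|² = l²: 1.1561z² + 0.1736z + -0.0923 = 0;  Δ = 0.4569;  z = -0.3674 or 0.2173 → z<0 root = -0.3674
x = -0.1572, y = -0.0408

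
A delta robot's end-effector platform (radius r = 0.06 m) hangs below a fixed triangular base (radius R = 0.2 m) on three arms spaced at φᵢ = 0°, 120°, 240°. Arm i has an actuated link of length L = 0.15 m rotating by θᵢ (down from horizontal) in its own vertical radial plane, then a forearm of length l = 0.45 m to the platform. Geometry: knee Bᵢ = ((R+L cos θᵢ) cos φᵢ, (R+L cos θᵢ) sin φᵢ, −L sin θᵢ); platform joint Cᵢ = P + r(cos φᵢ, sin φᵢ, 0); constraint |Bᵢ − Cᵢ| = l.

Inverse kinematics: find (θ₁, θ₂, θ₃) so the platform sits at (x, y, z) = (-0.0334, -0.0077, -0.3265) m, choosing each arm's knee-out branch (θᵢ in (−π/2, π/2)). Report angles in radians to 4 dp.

θ₁ = 0.0874, θ₂ = -0.1748, θ₃ = -0.2620

rotate P by −φ1: (-0.0334, -0.0077, -0.3265)
  A cos θ + B sin θ = C:  0.1734·cos θ + -0.3265·sin θ = 0.1442
  γ=atan2(-0.3265,0.1734)=-1.0826;  ψ=arccos(0.3902)=1.1700;  θ1=γ+ψ≈0.0874
φ2=120.0° → target in arm frame (0.0100, 0.0328)
  A cos θ + B sin θ = C:  0.1300·cos θ + -0.3265·sin θ = 0.1848
  γ=atan2(-0.3265,0.1300)=-1.1920;  ψ=arccos(0.5258)=1.0171;  θ2=γ+ψ≈-0.1748
φ3=240.0° → target in arm frame (0.0234, -0.0251)
  A cos θ + B sin θ = C:  0.1166·cos θ + -0.3265·sin θ = 0.1972
  γ=atan2(-0.3265,0.1166)=-1.2277;  ψ=arccos(0.5688)=0.9657;  θ3=γ+ψ≈-0.2620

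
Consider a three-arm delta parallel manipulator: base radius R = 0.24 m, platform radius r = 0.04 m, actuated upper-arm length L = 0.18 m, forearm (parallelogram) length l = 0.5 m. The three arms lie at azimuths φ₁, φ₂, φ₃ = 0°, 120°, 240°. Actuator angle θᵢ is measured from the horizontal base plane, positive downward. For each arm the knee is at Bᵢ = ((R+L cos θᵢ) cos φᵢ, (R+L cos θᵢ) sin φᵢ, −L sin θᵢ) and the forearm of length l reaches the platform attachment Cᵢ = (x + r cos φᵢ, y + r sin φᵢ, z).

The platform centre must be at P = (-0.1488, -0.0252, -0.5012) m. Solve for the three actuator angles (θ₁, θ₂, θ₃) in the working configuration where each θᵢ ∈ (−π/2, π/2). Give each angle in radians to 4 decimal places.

rotate P by −φ1: (-0.1488, -0.0252, -0.5012)
  A=0.3488, B=-0.5012, C=(l²−L²−A²−y'²−z²)/(2L)=-0.4330
  √(A²+B²)=0.6106;  θ1 = -0.9628+2.3591 ≈ 1.3963
rotate P by −φ2: (0.0526, 0.1415, -0.5012)
  e−x'=0.1474;  (l²−L²−(e−x')²−y'²−z²)/2L = -0.2093
  √(A²+B²)=0.5224;  θ2 = -1.2847+1.9830 ≈ 0.6983
arm 3 (φ=240.0°): x'=0.0962, y'=-0.1163
  e−x'=0.1038;  (l²−L²−(e−x')²−y'²−z²)/2L = -0.1608
  θ3 = atan2(B,A) + arccos(C/0.5118) = 0.5238

θ₁ = 1.3963, θ₂ = 0.6983, θ₃ = 0.5238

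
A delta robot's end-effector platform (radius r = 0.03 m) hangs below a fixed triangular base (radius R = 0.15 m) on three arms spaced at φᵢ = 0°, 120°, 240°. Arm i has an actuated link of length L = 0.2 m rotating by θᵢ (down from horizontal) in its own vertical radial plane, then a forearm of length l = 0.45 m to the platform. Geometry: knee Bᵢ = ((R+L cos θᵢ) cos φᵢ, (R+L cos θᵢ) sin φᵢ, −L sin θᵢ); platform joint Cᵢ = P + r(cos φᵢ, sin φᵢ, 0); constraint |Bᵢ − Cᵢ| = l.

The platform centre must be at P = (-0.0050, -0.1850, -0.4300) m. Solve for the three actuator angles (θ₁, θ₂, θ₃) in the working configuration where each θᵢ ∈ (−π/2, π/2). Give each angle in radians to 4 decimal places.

φ1=0.0° → target in arm frame (-0.0050, -0.1850)
  A cos θ + B sin θ = C:  0.1250·cos θ + -0.4300·sin θ = -0.1806
  γ=atan2(-0.4300,0.1250)=-1.2879;  ψ=arccos(-0.4034)=1.9860;  θ1=γ+ψ≈0.6981
φ2=120.0° → target in arm frame (-0.1577, 0.0968)
  A cos θ + B sin θ = C:  0.2777·cos θ + -0.4300·sin θ = -0.2723
  γ=atan2(-0.4300,0.2777)=-0.9973;  ψ=arccos(-0.5319)=2.1316;  θ2=γ+ψ≈1.1343
φ3=240.0° → target in arm frame (0.1627, 0.0882)
  A=-0.0427, B=-0.4300, C=(l²−L²−A²−y'²−z²)/(2L)=-0.0800
  θ3 = atan2(B,A) + arccos(C/0.4321) = 0.0872

θ₁ = 0.6981, θ₂ = 1.1343, θ₃ = 0.0872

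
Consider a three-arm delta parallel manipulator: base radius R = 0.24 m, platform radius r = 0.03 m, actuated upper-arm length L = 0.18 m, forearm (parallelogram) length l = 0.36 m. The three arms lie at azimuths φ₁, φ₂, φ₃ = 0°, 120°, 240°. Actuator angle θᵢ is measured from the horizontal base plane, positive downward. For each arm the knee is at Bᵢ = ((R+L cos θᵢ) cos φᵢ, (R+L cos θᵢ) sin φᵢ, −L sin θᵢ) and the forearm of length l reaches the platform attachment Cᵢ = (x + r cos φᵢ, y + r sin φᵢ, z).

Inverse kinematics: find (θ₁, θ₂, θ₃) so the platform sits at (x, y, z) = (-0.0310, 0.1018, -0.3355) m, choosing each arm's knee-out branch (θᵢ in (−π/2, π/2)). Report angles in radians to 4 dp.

θ₁ = 1.2216, θ₂ = 0.5237, θ₃ = 1.3965

arm 1 (φ=0.0°): x'=-0.0310, y'=0.1018
  e−x'=0.2410;  (l²−L²−(e−x')²−y'²−z²)/2L = -0.2328
  √(A²+B²)=0.4131;  θ1 = -0.9479+2.1695 ≈ 1.2216
arm 2 (φ=120.0°): x'=0.1037, y'=-0.0241
  A=0.1063, B=-0.3355, C=(l²−L²−A²−y'²−z²)/(2L)=-0.0757
  √(A²+B²)=0.3519;  θ2 = -1.2639+1.7875 ≈ 0.5237
φ3=240.0° → target in arm frame (-0.0727, -0.0777)
  A=0.2827, B=-0.3355, C=(l²−L²−A²−y'²−z²)/(2L)=-0.2814
  θ3 = atan2(B,A) + arccos(C/0.4387) = 1.3965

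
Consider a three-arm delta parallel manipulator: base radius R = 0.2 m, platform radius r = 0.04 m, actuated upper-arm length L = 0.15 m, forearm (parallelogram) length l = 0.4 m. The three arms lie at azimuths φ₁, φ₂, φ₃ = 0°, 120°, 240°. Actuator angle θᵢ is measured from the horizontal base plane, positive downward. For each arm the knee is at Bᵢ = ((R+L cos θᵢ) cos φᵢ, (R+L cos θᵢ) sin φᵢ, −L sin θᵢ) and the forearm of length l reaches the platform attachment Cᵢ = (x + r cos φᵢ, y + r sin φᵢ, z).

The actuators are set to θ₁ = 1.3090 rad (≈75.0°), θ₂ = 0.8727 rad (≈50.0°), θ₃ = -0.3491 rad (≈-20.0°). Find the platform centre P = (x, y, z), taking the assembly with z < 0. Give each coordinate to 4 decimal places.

(-0.1389, -0.1195, -0.3228)

O1 = (0.1988·cos0.0°, 0.1988·sin0.0°, -0.1449) = (0.1988, 0.0000, -0.1449)
O2 = (0.2564·cos120.0°, 0.2564·sin120.0°, -0.1149) = (-0.1282, 0.2221, -0.1149)
φ3=240.0°: virtual centre (-0.1505, -0.2606, 0.0513), radius l
eliminate P² terms by subtracting sphere 1 from 2 and 3
[-0.6541 0.4441 0.0600]·P = 0.0184;  [-0.6986 -0.5213 0.3924]·P = 0.0327
det = 0.6512;  x = -0.0370+0.3156z,  y = -0.0131+0.3298z
sphere 1 gives Az²+Bz+C=0 with A=1.2084, B=0.1323, C=-0.0832;  B²−4AC=0.4197;  roots -0.3228, 0.2133;  negative root z = -0.3228
x = -0.1389, y = -0.1195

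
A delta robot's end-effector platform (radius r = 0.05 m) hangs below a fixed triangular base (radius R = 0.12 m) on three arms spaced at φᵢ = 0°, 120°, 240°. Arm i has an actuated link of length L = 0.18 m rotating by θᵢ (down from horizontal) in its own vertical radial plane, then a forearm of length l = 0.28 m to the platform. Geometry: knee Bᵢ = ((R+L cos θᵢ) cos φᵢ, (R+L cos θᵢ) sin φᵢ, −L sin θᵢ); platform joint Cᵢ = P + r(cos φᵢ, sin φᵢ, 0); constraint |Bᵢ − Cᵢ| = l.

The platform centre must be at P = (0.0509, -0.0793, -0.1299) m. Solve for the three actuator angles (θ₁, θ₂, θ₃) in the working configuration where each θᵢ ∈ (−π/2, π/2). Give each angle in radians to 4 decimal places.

φ1=0.0° → target in arm frame (0.0509, -0.0793)
  e−x'=0.0191;  (l²−L²−(e−x')²−y'²−z²)/2L = 0.0624
  γ=atan2(-0.1299,0.0191)=-1.4248;  ψ=arccos(0.4754)=1.0753;  θ1=γ+ψ≈-0.3495
rotate P by −φ2: (-0.0941, -0.0044, -0.1299)
  A cos θ + B sin θ = C:  0.1641·cos θ + -0.1299·sin θ = 0.0060
  θ2 = atan2(B,A) + arccos(C/0.2093) = 0.8725
arm 3 (φ=240.0°): x'=0.0432, y'=0.0837
  A=0.0268, B=-0.1299, C=(l²−L²−A²−y'²−z²)/(2L)=0.0594
  √(A²+B²)=0.1326;  θ3 = -1.3675+1.1061 ≈ -0.2614

θ₁ = -0.3495, θ₂ = 0.8725, θ₃ = -0.2614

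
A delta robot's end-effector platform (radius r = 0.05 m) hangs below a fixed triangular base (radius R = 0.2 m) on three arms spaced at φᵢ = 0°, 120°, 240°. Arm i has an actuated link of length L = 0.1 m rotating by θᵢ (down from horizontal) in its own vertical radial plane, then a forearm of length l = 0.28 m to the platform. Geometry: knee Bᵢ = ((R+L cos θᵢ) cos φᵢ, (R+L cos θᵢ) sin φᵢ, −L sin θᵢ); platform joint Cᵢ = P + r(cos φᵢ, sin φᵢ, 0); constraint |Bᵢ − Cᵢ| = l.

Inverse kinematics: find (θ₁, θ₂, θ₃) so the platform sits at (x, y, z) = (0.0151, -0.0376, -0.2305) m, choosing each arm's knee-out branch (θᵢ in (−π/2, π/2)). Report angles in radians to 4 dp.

θ₁ = 0.6109, θ₂ = 1.0471, θ₃ = 0.5230

rotate P by −φ1: (0.0151, -0.0376, -0.2305)
  A cos θ + B sin θ = C:  0.1349·cos θ + -0.2305·sin θ = -0.0217
  γ=atan2(-0.2305,0.1349)=-1.0413;  ψ=arccos(-0.0813)=1.6522;  θ1=γ+ψ≈0.6109
rotate P by −φ2: (-0.0401, 0.0057, -0.2305)
  A=0.1901, B=-0.2305, C=(l²−L²−A²−y'²−z²)/(2L)=-0.1045
  γ=atan2(-0.2305,0.1901)=-0.8811;  ψ=arccos(-0.3498)=1.9282;  θ2=γ+ψ≈1.0471
rotate P by −φ3: (0.0250, 0.0319, -0.2305)
  A=0.1250, B=-0.2305, C=(l²−L²−A²−y'²−z²)/(2L)=-0.0068
  γ=atan2(-0.2305,0.1250)=-1.0739;  ψ=arccos(-0.0261)=1.5969;  θ3=γ+ψ≈0.5230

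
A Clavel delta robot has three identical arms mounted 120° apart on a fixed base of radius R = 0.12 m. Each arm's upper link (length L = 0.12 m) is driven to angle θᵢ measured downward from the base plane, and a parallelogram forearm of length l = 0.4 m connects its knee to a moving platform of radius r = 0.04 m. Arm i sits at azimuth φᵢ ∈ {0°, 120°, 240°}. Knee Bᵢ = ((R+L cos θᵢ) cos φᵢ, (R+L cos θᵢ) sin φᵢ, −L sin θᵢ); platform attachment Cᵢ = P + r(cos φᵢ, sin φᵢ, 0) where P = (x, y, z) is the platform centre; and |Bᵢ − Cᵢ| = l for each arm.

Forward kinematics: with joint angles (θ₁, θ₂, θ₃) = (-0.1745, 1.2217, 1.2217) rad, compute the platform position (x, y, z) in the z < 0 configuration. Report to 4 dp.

centre 1 = (0.1982·cos0.0°, 0.1982·sin0.0°, 0.0208) = (0.1982, 0.0000, 0.0208)
arm 2 at φ=120.0°: (R−r)+L cos θ2 = 0.1210;  centre 2 = (-0.0605, 0.1048, -0.1128)
arm 3 at φ=240.0°: (R−r)+L cos θ3 = 0.1210;  centre 3 = (-0.0605, -0.1048, -0.1128)
|centre ₂|²−|centre ₁|² = -0.0123;  |centre ₃|²−|centre ₁|² = -0.0123
plane₁₂: -0.5174x+0.2097y+-0.2672z = -0.0123
Cramer: x(z) = 0.0239-0.5164z;  y(z) = 0.0000+0.0000z
quadratic in z: (1.2667)z²+(0.1384)z+(-0.1292)=0, √Δ=0.8208 → z ∈ {-0.3786, 0.2694}; z = -0.3786 (taking z<0)
x = 0.2194, y = 0.0000

(0.2194, 0.0000, -0.3786)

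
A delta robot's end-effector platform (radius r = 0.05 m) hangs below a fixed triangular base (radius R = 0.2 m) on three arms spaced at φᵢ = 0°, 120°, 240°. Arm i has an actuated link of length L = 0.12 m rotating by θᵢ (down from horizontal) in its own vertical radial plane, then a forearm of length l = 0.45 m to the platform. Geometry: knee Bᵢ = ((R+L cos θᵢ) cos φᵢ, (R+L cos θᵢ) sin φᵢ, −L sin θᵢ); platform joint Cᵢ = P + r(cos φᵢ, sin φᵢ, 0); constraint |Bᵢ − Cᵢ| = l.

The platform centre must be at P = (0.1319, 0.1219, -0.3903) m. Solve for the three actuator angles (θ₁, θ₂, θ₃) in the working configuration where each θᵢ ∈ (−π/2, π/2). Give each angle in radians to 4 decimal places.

rotate P by −φ1: (0.1319, 0.1219, -0.3903)
  A=0.0181, B=-0.3903, C=(l²−L²−A²−y'²−z²)/(2L)=0.0857
  θ1 = atan2(B,A) + arccos(C/0.3907) = -0.1749
φ2=120.0° → target in arm frame (0.0396, -0.1752)
  A cos θ + B sin θ = C:  0.1104·cos θ + -0.3903·sin θ = -0.0296
  √(A²+B²)=0.4056;  θ2 = -1.2952+1.6439 ≈ 0.3487
φ3=240.0° → target in arm frame (-0.1715, 0.0533)
  A=0.3215, B=-0.3903, C=(l²−L²−A²−y'²−z²)/(2L)=-0.2935
  θ3 = atan2(B,A) + arccos(C/0.5057) = 1.3084

θ₁ = -0.1749, θ₂ = 0.3487, θ₃ = 1.3084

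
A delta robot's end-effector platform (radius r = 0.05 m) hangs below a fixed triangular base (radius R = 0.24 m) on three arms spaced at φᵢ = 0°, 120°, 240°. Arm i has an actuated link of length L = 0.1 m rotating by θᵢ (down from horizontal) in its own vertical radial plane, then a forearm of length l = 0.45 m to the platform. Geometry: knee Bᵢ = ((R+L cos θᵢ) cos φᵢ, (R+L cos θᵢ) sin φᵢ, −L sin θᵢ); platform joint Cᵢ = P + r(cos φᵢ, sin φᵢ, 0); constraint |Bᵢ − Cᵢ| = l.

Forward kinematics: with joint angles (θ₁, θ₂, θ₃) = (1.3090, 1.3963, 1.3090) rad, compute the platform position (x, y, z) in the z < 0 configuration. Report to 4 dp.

φ1=0.0°: virtual centre (0.2159, 0.0000, -0.0966), radius l
arm 2 at φ=120.0°: (R−r)+L cos θ2 = 0.2074;  S2 = (-0.1037, 0.1796, -0.0985)
S3 = (0.2159·cos240.0°, 0.2159·sin240.0°, -0.0966) = (-0.1079, -0.1870, -0.0966)
subtract pairs → two planes through P
[-0.6391 0.3592 -0.0038]·P = -0.0032;  [-0.6476 -0.3739 0.0000]·P = 0.0000
Cramer: x(z) = 0.0026-0.0030z;  y(z) = -0.0044+0.0052z
sphere 1 gives Az²+Bz+C=0 with A=1.0000, B=0.1944, C=-0.1476;  B²−4AC=0.6284;  roots -0.4936, 0.2991;  negative root z = -0.4936
x = 0.0040, y = -0.0070

(0.0040, -0.0070, -0.4936)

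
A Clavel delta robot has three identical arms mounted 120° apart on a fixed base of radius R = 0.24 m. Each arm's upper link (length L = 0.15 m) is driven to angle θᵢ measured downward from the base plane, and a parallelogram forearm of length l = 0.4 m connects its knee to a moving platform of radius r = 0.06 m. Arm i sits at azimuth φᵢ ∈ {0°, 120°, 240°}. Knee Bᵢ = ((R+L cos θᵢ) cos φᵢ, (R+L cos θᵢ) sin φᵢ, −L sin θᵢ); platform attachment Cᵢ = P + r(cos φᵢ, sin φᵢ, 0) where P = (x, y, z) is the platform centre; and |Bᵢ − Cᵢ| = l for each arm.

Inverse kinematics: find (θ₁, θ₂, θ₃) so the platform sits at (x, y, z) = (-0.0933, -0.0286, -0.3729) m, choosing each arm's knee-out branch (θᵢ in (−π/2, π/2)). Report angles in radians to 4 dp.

θ₁ = 1.2216, θ₂ = 0.6984, θ₃ = 0.4364

rotate P by −φ1: (-0.0933, -0.0286, -0.3729)
  A cos θ + B sin θ = C:  0.2733·cos θ + -0.3729·sin θ = -0.2569
  √(A²+B²)=0.4623;  θ1 = -0.9383+2.1599 ≈ 1.2216
φ2=120.0° → target in arm frame (0.0219, 0.0951)
  e−x'=0.1581;  (l²−L²−(e−x')²−y'²−z²)/2L = -0.1187
  θ2 = atan2(B,A) + arccos(C/0.4050) = 0.6984
rotate P by −φ3: (0.0714, -0.0665, -0.3729)
  A=0.1086, B=-0.3729, C=(l²−L²−A²−y'²−z²)/(2L)=-0.0592
  √(A²+B²)=0.3884;  θ3 = -1.2874+1.7239 ≈ 0.4364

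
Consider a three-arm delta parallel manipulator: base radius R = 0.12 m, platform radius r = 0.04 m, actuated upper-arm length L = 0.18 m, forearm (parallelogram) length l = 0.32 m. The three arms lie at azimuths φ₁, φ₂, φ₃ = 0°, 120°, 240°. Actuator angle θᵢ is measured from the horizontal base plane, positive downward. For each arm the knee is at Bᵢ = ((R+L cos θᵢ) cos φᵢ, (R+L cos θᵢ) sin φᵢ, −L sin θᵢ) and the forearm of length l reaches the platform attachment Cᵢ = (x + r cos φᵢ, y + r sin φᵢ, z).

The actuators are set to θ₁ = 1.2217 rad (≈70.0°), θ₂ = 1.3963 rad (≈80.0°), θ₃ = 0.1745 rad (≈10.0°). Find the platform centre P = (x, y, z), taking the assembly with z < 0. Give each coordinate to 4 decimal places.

φ1=0.0°: virtual centre (0.1416, 0.0000, -0.1691), radius l
S2 = (0.1113·cos120.0°, 0.1113·sin120.0°, -0.1773) = (-0.0556, 0.0963, -0.1773)
S3 = (0.2573·cos240.0°, 0.2573·sin240.0°, -0.0313) = (-0.1286, -0.2228, -0.0313)
|S₂|²−|S₁|² = -0.0049;  |S₃|²−|S₁|² = 0.0185
[-0.3944 0.1927 -0.0162]·P = -0.0049;  [-0.5404 -0.4456 0.2758]·P = 0.0185
Cramer: x(z) = -0.0050+0.1640z;  y(z) = -0.0355+0.4200z
into |P−S₁|² = l²: 1.2033z² + 0.2604z + -0.0510 = 0;  Δ = 0.3135;  z = -0.3409 or 0.1244 → z<0 root = -0.3409
x = -0.0609, y = -0.1786

(-0.0609, -0.1786, -0.3409)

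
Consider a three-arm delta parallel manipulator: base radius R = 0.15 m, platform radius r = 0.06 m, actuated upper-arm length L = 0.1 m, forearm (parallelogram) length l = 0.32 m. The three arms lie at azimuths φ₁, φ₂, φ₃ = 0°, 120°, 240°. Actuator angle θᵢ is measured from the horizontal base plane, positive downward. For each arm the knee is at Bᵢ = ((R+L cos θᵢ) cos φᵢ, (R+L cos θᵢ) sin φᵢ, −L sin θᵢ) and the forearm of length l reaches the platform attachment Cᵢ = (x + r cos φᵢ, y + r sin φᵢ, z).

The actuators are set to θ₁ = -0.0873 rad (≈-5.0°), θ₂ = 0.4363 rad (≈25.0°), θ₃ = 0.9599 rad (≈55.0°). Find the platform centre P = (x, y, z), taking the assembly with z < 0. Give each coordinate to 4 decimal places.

(0.0868, 0.0560, -0.2891)

φ1=0.0°: virtual centre (0.1896, 0.0000, 0.0087), radius l
φ2=120.0°: virtual centre (-0.0903, 0.1564, -0.0423), radius l
φ3=240.0°: virtual centre (-0.0737, -0.1276, -0.0819), radius l
|centre ₂|²−|centre ₁|² = -0.0016;  |centre ₃|²−|centre ₁|² = -0.0076
linear system: -0.5599x+0.3129y = -0.0016−-0.1020z; -0.5266x+-0.2552y = -0.0076−-0.1813z
det = 0.3077;  x = 0.0091+-0.2689z,  y = 0.0111+-0.1554z
sphere 1 gives Az²+Bz+C=0 with A=1.0965, B=0.0762, C=-0.0696;  B²−4AC=0.3111;  roots -0.2891, 0.2196;  negative root z = -0.2891
x = 0.0868, y = 0.0560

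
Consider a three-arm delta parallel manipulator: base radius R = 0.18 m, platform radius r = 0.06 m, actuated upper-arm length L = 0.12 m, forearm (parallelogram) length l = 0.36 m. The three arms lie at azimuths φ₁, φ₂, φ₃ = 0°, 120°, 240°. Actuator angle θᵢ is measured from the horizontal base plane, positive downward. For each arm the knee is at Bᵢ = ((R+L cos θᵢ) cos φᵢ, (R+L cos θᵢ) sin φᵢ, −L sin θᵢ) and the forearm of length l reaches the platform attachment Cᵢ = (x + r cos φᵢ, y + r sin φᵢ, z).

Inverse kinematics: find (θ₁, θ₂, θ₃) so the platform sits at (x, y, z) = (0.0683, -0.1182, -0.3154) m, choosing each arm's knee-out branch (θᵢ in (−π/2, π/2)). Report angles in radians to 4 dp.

θ₁ = 0.1745, θ₂ = 1.2218, θ₃ = 0.1750

arm 1 (φ=0.0°): x'=0.0683, y'=-0.1182
  A cos θ + B sin θ = C:  0.0517·cos θ + -0.3154·sin θ = -0.0038
  θ1 = atan2(B,A) + arccos(C/0.3196) = 0.1745
rotate P by −φ2: (-0.1365, 0.0000, -0.3154)
  e−x'=0.2565;  (l²−L²−(e−x')²−y'²−z²)/2L = -0.2087
  √(A²+B²)=0.4065;  θ2 = -0.8880+2.1097 ≈ 1.2218
rotate P by −φ3: (0.0682, 0.1182, -0.3154)
  A cos θ + B sin θ = C:  0.0518·cos θ + -0.3154·sin θ = -0.0039
  θ3 = atan2(B,A) + arccos(C/0.3196) = 0.1750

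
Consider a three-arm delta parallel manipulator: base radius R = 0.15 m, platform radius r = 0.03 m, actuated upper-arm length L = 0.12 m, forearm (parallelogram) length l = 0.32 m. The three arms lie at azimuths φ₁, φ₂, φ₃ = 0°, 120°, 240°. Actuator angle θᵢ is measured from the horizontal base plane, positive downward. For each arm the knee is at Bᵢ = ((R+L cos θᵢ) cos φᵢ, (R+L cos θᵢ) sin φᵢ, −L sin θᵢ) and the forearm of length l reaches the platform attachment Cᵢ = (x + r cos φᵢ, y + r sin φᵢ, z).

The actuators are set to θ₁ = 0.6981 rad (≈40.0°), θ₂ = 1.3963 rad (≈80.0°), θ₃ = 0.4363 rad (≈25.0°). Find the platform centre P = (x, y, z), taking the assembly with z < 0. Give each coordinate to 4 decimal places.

(0.0315, -0.1047, -0.3198)

φ1=0.0°: virtual centre (0.2119, 0.0000, -0.0771), radius l
centre 2 = (0.1408·cos120.0°, 0.1408·sin120.0°, -0.1182) = (-0.0704, 0.1220, -0.1182)
arm 3 at φ=240.0°: (R−r)+L cos θ3 = 0.2288;  centre 3 = (-0.1144, -0.1981, -0.0507)
|centre ₂|²−|centre ₁|² = -0.0171;  |centre ₃|²−|centre ₁|² = 0.0040
plane₁₂: -0.5647x+0.2439y+-0.0821z = -0.0171
Cramer: x(z) = 0.0151-0.0513z;  y(z) = -0.0350+0.2178z
into |P−centre ₁|² = l²: 1.0501z² + 0.1592z + -0.0565 = 0;  Δ = 0.2626;  z = -0.3198 or 0.1682 → z<0 root = -0.3198
x = 0.0315, y = -0.1047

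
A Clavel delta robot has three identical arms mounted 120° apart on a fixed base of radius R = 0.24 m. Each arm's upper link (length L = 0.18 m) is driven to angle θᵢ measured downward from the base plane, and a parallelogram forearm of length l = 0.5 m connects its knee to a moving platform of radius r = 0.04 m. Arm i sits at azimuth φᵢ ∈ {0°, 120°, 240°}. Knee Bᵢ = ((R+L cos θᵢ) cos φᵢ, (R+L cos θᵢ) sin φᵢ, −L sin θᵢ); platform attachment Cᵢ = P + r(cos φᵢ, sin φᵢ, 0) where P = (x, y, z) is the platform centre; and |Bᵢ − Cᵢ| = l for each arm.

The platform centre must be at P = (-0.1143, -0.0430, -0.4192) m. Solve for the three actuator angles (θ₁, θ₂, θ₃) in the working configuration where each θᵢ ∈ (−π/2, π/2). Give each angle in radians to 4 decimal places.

θ₁ = 0.9602, θ₂ = 0.4367, θ₃ = 0.0873

arm 1 (φ=0.0°): x'=-0.1143, y'=-0.0430
  A=0.3143, B=-0.4192, C=(l²−L²−A²−y'²−z²)/(2L)=-0.1632
  γ=atan2(-0.4192,0.3143)=-0.9274;  ψ=arccos(-0.3115)=1.8876;  θ1=γ+ψ≈0.9602
φ2=120.0° → target in arm frame (0.0199, 0.1205)
  A=0.1801, B=-0.4192, C=(l²−L²−A²−y'²−z²)/(2L)=-0.0141
  θ2 = atan2(B,A) + arccos(C/0.4562) = 0.4367
φ3=240.0° → target in arm frame (0.0944, -0.0775)
  e−x'=0.1056;  (l²−L²−(e−x')²−y'²−z²)/2L = 0.0686
  γ=atan2(-0.4192,0.1056)=-1.3240;  ψ=arccos(0.1588)=1.4113;  θ3=γ+ψ≈0.0873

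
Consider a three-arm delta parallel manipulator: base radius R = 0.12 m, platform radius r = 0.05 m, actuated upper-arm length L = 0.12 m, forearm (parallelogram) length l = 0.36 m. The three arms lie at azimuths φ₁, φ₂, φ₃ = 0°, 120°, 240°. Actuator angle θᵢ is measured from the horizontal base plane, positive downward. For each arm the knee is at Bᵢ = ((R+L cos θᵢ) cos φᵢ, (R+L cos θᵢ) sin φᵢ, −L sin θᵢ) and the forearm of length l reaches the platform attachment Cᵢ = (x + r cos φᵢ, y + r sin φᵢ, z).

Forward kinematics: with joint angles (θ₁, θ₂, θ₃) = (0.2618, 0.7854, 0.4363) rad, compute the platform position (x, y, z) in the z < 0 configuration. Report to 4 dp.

S1 = (0.1859·cos0.0°, 0.1859·sin0.0°, -0.0311) = (0.1859, 0.0000, -0.0311)
arm 2 at φ=120.0°: ρ2 = 0.1549;  S2 = (-0.0774, 0.1341, -0.0849)
arm 3 at φ=240.0°: ρ3 = 0.1788;  S3 = (-0.0894, -0.1548, -0.0507)
subtract pairs → two planes through P
plane₁₂: -0.5267x+0.2682y+-0.1076z = -0.0043
Cramer: x(z) = 0.0052-0.1411z;  y(z) = -0.0060+0.1240z
quadratic in z: (1.0353)z²+(0.1116)z+(-0.0959)=0, √Δ=0.6401 → z ∈ {-0.3631, 0.2552}; z = -0.3631 (taking z<0)
x = 0.0564, y = -0.0510

(0.0564, -0.0510, -0.3631)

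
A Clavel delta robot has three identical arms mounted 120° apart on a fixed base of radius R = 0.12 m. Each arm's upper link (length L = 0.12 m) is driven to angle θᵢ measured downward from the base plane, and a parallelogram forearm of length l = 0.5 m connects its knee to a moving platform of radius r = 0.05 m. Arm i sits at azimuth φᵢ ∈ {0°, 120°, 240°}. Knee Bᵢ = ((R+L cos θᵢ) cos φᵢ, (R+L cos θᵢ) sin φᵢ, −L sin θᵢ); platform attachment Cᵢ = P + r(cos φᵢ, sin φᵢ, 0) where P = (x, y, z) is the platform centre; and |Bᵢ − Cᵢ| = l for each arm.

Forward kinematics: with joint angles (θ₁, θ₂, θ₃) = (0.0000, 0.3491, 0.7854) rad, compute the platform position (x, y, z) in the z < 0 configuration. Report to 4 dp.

(0.1211, 0.0855, -0.4878)

S1 = (0.1900·cos0.0°, 0.1900·sin0.0°, 0.0000) = (0.1900, 0.0000, 0.0000)
φ2=120.0°: virtual centre (-0.0914, 0.1583, -0.0410), radius l
arm 3 at φ=240.0°: e+L cos θ3 = 0.1549;  S3 = (-0.0774, -0.1341, -0.0849)
eliminate P² terms by subtracting sphere 1 from 2 and 3
linear system: -0.5628x+0.3166y = -0.0010−-0.0821z; -0.5349x+-0.2682y = -0.0049−-0.1697z
det = 0.3202;  x = 0.0057+-0.2365z,  y = 0.0070+-0.1611z
into |P−S₁|² = l²: 1.0819z² + 0.0849z + -0.2160 = 0;  Δ = 0.9419;  z = -0.4878 or 0.4093 → z<0 root = -0.4878
x = 0.1211, y = 0.0855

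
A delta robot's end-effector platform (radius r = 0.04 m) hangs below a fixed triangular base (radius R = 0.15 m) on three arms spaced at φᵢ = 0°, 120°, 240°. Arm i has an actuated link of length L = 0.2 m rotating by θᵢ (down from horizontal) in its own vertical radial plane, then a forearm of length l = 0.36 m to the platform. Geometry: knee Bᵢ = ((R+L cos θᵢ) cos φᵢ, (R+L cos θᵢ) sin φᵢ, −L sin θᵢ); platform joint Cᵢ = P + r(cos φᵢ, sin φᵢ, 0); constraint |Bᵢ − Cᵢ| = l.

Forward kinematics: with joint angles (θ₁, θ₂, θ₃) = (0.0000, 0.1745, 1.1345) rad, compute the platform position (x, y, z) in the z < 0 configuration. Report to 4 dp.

arm 1 at φ=0.0°: e+L cos θ1 = 0.3100;  O1 = (0.3100, 0.0000, 0.0000)
φ2=120.0°: virtual centre (-0.1535, 0.2658, -0.0347), radius l
φ3=240.0°: virtual centre (-0.0973, -0.1685, -0.1813), radius l
eliminate P² terms by subtracting sphere 1 from 2 and 3
plane₁₂: -0.9270x+0.5317y+-0.0694z = -0.0007
det = 0.7454;  x = 0.0184+-0.2900z,  y = 0.0309+-0.3750z
sphere 1 gives Az²+Bz+C=0 with A=1.2247, B=0.1460, C=-0.0436;  B²−4AC=0.2350;  roots -0.2575, 0.1383;  negative root z = -0.2575
x = 0.0931, y = 0.1274

(0.0931, 0.1274, -0.2575)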